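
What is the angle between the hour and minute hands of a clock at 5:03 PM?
Hour hand position: 5 x 30 + 3 x 0.5 = 151.5 degrees
Minute hand position: 3 x 6 = 18 degrees
Difference: |151.5 - 18| = 133.5 degrees
The angle between the hands is 133.5 degrees

Final answer: 133.5 degrees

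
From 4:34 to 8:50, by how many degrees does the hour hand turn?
The hour hand moves 0.5 degrees per minute.
Time elapsed: 8:50 - 4:34 = 256 minutes
Angular displacement: 256 x 0.5 = 128 degrees

Final answer: 128 degrees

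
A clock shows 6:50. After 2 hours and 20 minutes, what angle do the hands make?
First find the time 2 hours and 20 minutes after 6:50.
Total minutes: 6 x 60 + 50 + 2 x 60 + 20 = 550.
550 mod 720 = 550 minutes = 9:10.
Now compute the angle at 9:10:
Hour hand: 9 x 30 + 10 x 0.5 = 275 degrees
Minute hand: 10 x 6 = 60 degrees
Difference: |275 - 60| = 215 degrees
Smaller angle: 360 - 215 = 145 degrees

Final answer: 145 degrees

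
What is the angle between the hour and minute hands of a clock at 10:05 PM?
Hour hand position: 10 x 30 + 5 x 0.5 = 302.5 degrees
Minute hand position: 5 x 6 = 30 degrees
Difference: |302.5 - 30| = 272.5 degrees
Since 272.5 > 180, the smaller angle is 360 - 272.5 = 87.5 degrees

Final answer: 87.5 degrees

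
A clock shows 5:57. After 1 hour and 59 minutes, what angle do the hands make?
First find the time 1 hour and 59 minutes after 5:57.
Total minutes: 5 x 60 + 57 + 1 x 60 + 59 = 476.
476 mod 720 = 476 minutes = 7:56.
Now compute the angle at 7:56:
Hour hand: 7 x 30 + 56 x 0.5 = 238 degrees
Minute hand: 56 x 6 = 336 degrees
Difference: |238 - 336| = 98 degrees
The angle is 98 degrees

Final answer: 98 degrees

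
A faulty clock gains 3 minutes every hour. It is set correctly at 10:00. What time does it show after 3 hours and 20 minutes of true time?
For every 60 true minutes, the faulty clock advances 60 + 3 = 63 minutes.
True elapsed: 3 hours and 20 minutes = 200 minutes.
Faulty clock advances: 200 x 63/60 = 210 minutes (drift: 10 minutes ahead).
Shown time: 10:00 + 210 minutes = 1:30.

Final answer: 1:30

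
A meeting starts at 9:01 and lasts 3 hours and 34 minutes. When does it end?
Starting time: 9:01
Adding 34 minutes to 1 minute: 1 + 34 = 35 minutes
Adding 3 hours: 9 + 3 = 12
Final time: 12:35

Final answer: 12:35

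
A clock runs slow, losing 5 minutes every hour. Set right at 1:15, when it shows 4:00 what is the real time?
For every 60 true minutes, the faulty clock advances 55 minutes, so 1 faulty-clock minute corresponds to 60/55 true minutes.
From 1:15 to 4:00 on the faulty dial is 165 minutes.
True elapsed: 165 x 60/55 = 180 minutes = 3 hours.
True time: 1:15 + 3 hours = 4:15.

Final answer: 4:15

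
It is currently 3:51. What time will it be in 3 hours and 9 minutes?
Starting time: 3:51
Adding 9 minutes to 51 minutes: 51 + 9 = 60 minutes = 1 hour
Adding 3 hours: 3 + 3 + 1 (carry) = 7
Final time: 7:00

Final answer: 7:00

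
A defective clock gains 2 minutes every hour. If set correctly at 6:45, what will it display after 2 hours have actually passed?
For every 60 true minutes, the faulty clock advances 60 + 2 = 62 minutes.
True elapsed: 2 hours = 120 minutes.
Faulty clock advances: 120 x 62/60 = 124 minutes (drift: 4 minutes ahead).
Shown time: 6:45 + 124 minutes = 8:49.

Final answer: 8:49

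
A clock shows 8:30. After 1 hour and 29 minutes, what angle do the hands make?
First find the time 1 hour and 29 minutes after 8:30.
Total minutes: 8 x 60 + 30 + 1 x 60 + 29 = 599.
599 mod 720 = 599 minutes = 9:59.
Now compute the angle at 9:59:
Hour hand: 9 x 30 + 59 x 0.5 = 299.5 degrees
Minute hand: 59 x 6 = 354 degrees
Difference: |299.5 - 354| = 54.5 degrees
The angle is 54.5 degrees

Final answer: 54.5 degrees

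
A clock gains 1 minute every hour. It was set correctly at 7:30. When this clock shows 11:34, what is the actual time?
For every 60 true minutes, the faulty clock advances 61 minutes, so 1 faulty-clock minute corresponds to 60/61 true minutes.
From 7:30 to 11:34 on the faulty dial is 244 minutes.
True elapsed: 244 x 60/61 = 240 minutes = 4 hours.
True time: 7:30 + 4 hours = 11:30.

Final answer: 11:30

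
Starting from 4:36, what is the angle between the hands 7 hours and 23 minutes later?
First find the time 7 hours and 23 minutes after 4:36.
Total minutes: 4 x 60 + 36 + 7 x 60 + 23 = 719.
719 mod 720 = 719 minutes = 11:59.
Now compute the angle at 11:59:
Hour hand: 11 x 30 + 59 x 0.5 = 359.5 degrees
Minute hand: 59 x 6 = 354 degrees
Difference: |359.5 - 354| = 5.5 degrees
The angle is 5.5 degrees

Final answer: 5.5 degrees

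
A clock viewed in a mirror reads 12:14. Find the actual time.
Reflection across the vertical (12-6) axis maps a hand at angle A degrees to (360 - A) degrees, which sends a reading of T minutes past 12:00 to (720 - T) minutes past 12:00.
Mirror reads 12:14 = 14 minutes past 12:00.
Actual time: (720 - 14) mod 720 = 706 minutes = 11:46.

Final answer: 11:46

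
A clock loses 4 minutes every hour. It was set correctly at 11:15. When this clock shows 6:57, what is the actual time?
For every 60 true minutes, the faulty clock advances 56 minutes, so 1 faulty-clock minute corresponds to 60/56 true minutes.
From 11:15 to 6:57 on the faulty dial is 462 minutes.
True elapsed: 462 x 60/56 = 495 minutes = 8 hours and 15 minutes.
True time: 11:15 + 8 hours and 15 minutes = 7:30.

Final answer: 7:30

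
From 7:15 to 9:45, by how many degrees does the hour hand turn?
The hour hand moves 0.5 degrees per minute.
Time elapsed: 9:45 - 7:15 = 150 minutes
Angular displacement: 150 x 0.5 = 75 degrees

Final answer: 75 degrees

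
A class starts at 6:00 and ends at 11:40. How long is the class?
From 6:00 to 11:40:
(11 x 60 + 40) - (6 x 60 + 0) = 700 - 360 = 340 minutes
= 5 hours and 40 minutes

Final answer: 5 hours and 40 minutes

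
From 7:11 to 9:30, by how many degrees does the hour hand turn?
The hour hand moves 0.5 degrees per minute.
Time elapsed: 9:30 - 7:11 = 139 minutes
Angular displacement: 139 x 0.5 = 69.5 degrees

Final answer: 69.5 degrees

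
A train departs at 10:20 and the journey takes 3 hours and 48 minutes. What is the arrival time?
Starting time: 10:20
Adding 48 minutes to 20 minutes: 20 + 48 = 68 minutes = 1 hour and 8 minutes
Adding 3 hours: 10 + 3 + 1 (carry) = 14 - 12 = 2
Final time: 2:08

Final answer: 2:08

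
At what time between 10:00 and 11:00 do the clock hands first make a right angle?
At t minutes past 10:00, the hour hand is at 30 x 10 + 0.5t degrees and the minute hand is at 6t degrees.
The smaller angle between them is 90 degrees when |30H - 5.5t| = 90 or |30H - 5.5t| = 270.
With H = 10, solve 30 x 10 - 5.5t = +/- target for each target:
  t = (30 x 10 - 90) / 5.5 = 38.18
  t = (30 x 10 + 90) / 5.5 = 70.91 (outside (0, 60))
  t = (30 x 10 - 270) / 5.5 = 5.45
  t = (30 x 10 + 270) / 5.5 = 103.64 (outside (0, 60))
Valid solutions in (0, 60): {5.45, 38.18} minutes.
First occurrence: t = 5.45 minutes.
The hands are at right angles at 5.45 minutes past 10:00.

Final answer: 5.45 minutes past 10:00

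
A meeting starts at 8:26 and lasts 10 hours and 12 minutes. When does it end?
Starting time: 8:26
Adding 12 minutes to 26 minutes: 26 + 12 = 38 minutes
Adding 10 hours: 8 + 10 = 18 - 12 = 6
Final time: 6:38

Final answer: 6:38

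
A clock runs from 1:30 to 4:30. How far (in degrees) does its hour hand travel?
The hour hand moves 0.5 degrees per minute.
Time elapsed: 4:30 - 1:30 = 180 minutes
Angular displacement: 180 x 0.5 = 90 degrees

Final answer: 90 degrees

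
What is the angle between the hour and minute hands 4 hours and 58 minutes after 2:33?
First find the time 4 hours and 58 minutes after 2:33.
Total minutes: 2 x 60 + 33 + 4 x 60 + 58 = 451.
451 mod 720 = 451 minutes = 7:31.
Now compute the angle at 7:31:
Hour hand: 7 x 30 + 31 x 0.5 = 225.5 degrees
Minute hand: 31 x 6 = 186 degrees
Difference: |225.5 - 186| = 39.5 degrees
The angle is 39.5 degrees

Final answer: 39.5 degrees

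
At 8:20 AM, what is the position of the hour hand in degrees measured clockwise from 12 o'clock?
The hour hand moves 30 degrees per hour and 0.5 degrees per minute.
At 8:20: (8) x 30 + 20 x 0.5 = 240 + 10 = 250 degrees

Final answer: 250 degrees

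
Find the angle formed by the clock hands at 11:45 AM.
Hour hand position: 11 x 30 + 45 x 0.5 = 352.5 degrees
Minute hand position: 45 x 6 = 270 degrees
Difference: |352.5 - 270| = 82.5 degrees
The angle between the hands is 82.5 degrees

Final answer: 82.5 degrees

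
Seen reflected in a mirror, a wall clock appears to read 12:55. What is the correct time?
Reflection across the vertical (12-6) axis maps a hand at angle A degrees to (360 - A) degrees, which sends a reading of T minutes past 12:00 to (720 - T) minutes past 12:00.
Mirror reads 12:55 = 55 minutes past 12:00.
Actual time: (720 - 55) mod 720 = 665 minutes = 11:05.

Final answer: 11:05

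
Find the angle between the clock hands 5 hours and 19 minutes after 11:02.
First find the time 5 hours and 19 minutes after 11:02.
Total minutes: 11 x 60 + 2 + 5 x 60 + 19 = 981.
981 mod 720 = 261 minutes = 4:21.
Now compute the angle at 4:21:
Hour hand: 4 x 30 + 21 x 0.5 = 130.5 degrees
Minute hand: 21 x 6 = 126 degrees
Difference: |130.5 - 126| = 4.5 degrees
The angle is 4.5 degrees

Final answer: 4.5 degrees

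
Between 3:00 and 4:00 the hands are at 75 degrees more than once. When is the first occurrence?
At t minutes past 3:00, the hour hand is at 30 x 3 + 0.5t degrees and the minute hand is at 6t degrees.
The smaller angle between them is 75 degrees when |30H - 5.5t| = 75 or |30H - 5.5t| = 285.
With H = 3, solve 30 x 3 - 5.5t = +/- target for each target:
  t = (30 x 3 - 75) / 5.5 = 2.73
  t = (30 x 3 + 75) / 5.5 = 30
  t = (30 x 3 - 285) / 5.5 = -35.45 (outside (0, 60))
  t = (30 x 3 + 285) / 5.5 = 68.18 (outside (0, 60))
Valid solutions in (0, 60): {2.73, 30} minutes.
The first occurrence is t = 2.73 minutes.
The hands form a 75-degree angle at 2.73 minutes past 3:00.

Final answer: 2.73 minutes past 3:00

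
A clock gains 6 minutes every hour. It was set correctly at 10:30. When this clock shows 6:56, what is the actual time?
For every 60 true minutes, the faulty clock advances 66 minutes, so 1 faulty-clock minute corresponds to 60/66 true minutes.
From 10:30 to 6:56 on the faulty dial is 506 minutes.
True elapsed: 506 x 60/66 = 460 minutes = 7 hours and 40 minutes.
True time: 10:30 + 7 hours and 40 minutes = 6:10.

Final answer: 6:10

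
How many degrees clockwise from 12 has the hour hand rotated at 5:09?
The hour hand moves 30 degrees per hour and 0.5 degrees per minute.
At 5:09: (5) x 30 + 9 x 0.5 = 150 + 4.5 = 154.5 degrees

Final answer: 154.5 degrees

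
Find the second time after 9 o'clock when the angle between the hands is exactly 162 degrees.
At t minutes past 9:00, the hour hand is at 30 x 9 + 0.5t degrees and the minute hand is at 6t degrees.
The smaller angle between them is 162 degrees when |30H - 5.5t| = 162 or |30H - 5.5t| = 198.
With H = 9, solve 30 x 9 - 5.5t = +/- target for each target:
  t = (30 x 9 - 162) / 5.5 = 19.64
  t = (30 x 9 + 162) / 5.5 = 78.55 (outside (0, 60))
  t = (30 x 9 - 198) / 5.5 = 13.09
  t = (30 x 9 + 198) / 5.5 = 85.09 (outside (0, 60))
Valid solutions in (0, 60): {13.09, 19.64} minutes.
The second occurrence is t = 19.64 minutes.
The hands form a 162-degree angle at 19.64 minutes past 9:00.

Final answer: 19.64 minutes past 9:00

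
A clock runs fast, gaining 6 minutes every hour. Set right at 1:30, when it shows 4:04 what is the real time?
For every 60 true minutes, the faulty clock advances 66 minutes, so 1 faulty-clock minute corresponds to 60/66 true minutes.
From 1:30 to 4:04 on the faulty dial is 154 minutes.
True elapsed: 154 x 60/66 = 140 minutes = 2 hours and 20 minutes.
True time: 1:30 + 2 hours and 20 minutes = 3:50.

Final answer: 3:50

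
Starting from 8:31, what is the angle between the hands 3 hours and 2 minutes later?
First find the time 3 hours and 2 minutes after 8:31.
Total minutes: 8 x 60 + 31 + 3 x 60 + 2 = 693.
693 mod 720 = 693 minutes = 11:33.
Now compute the angle at 11:33:
Hour hand: 11 x 30 + 33 x 0.5 = 346.5 degrees
Minute hand: 33 x 6 = 198 degrees
Difference: |346.5 - 198| = 148.5 degrees
The angle is 148.5 degrees

Final answer: 148.5 degrees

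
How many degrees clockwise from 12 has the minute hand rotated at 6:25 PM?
The minute hand moves 6 degrees per minute.
At 6:25: 25 x 6 = 150 degrees

Final answer: 150 degrees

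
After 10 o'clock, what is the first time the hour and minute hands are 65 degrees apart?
At t minutes past 10:00, the hour hand is at 30 x 10 + 0.5t degrees and the minute hand is at 6t degrees.
The smaller angle between them is 65 degrees when |30H - 5.5t| = 65 or |30H - 5.5t| = 295.
With H = 10, solve 30 x 10 - 5.5t = +/- target for each target:
  t = (30 x 10 - 65) / 5.5 = 42.73
  t = (30 x 10 + 65) / 5.5 = 66.36 (outside (0, 60))
  t = (30 x 10 - 295) / 5.5 = 0.91
  t = (30 x 10 + 295) / 5.5 = 108.18 (outside (0, 60))
Valid solutions in (0, 60): {0.91, 42.73} minutes.
The first occurrence is t = 0.91 minutes.
The hands form a 65-degree angle at 0.91 minutes past 10:00.

Final answer: 0.91 minutes past 10:00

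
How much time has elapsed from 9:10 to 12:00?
From 9:10 to 12:00:
(12 x 60 + 0) - (9 x 60 + 10) = 720 - 550 = 170 minutes
= 2 hours and 50 minutes

Final answer: 2 hours and 50 minutes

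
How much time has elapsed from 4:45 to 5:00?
From 4:45 to 5:00:
(5 x 60 + 0) - (4 x 60 + 45) = 300 - 285 = 15 minutes
= 15 minutes

Final answer: 15 minutes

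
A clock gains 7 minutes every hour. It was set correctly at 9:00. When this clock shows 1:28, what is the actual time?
For every 60 true minutes, the faulty clock advances 67 minutes, so 1 faulty-clock minute corresponds to 60/67 true minutes.
From 9:00 to 1:28 on the faulty dial is 268 minutes.
True elapsed: 268 x 60/67 = 240 minutes = 4 hours.
True time: 9:00 + 4 hours = 1:00.

Final answer: 1:00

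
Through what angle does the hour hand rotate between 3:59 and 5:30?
The hour hand moves 0.5 degrees per minute.
Time elapsed: 5:30 - 3:59 = 91 minutes
Angular displacement: 91 x 0.5 = 45.5 degrees

Final answer: 45.5 degrees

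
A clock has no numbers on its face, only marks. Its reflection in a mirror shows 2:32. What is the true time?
Reflection across the vertical (12-6) axis maps a hand at angle A degrees to (360 - A) degrees, which sends a reading of T minutes past 12:00 to (720 - T) minutes past 12:00.
Mirror reads 2:32 = 152 minutes past 12:00.
Actual time: (720 - 152) mod 720 = 568 minutes = 9:28.

Final answer: 9:28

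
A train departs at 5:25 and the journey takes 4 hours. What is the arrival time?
Starting time: 5:25
Adding 0 minutes to 25 minutes: 25 + 0 = 25 minutes
Adding 4 hours: 5 + 4 = 9
Final time: 9:25

Final answer: 9:25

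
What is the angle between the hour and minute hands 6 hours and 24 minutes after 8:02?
First find the time 6 hours and 24 minutes after 8:02.
Total minutes: 8 x 60 + 2 + 6 x 60 + 24 = 866.
866 mod 720 = 146 minutes = 2:26.
Now compute the angle at 2:26:
Hour hand: 2 x 30 + 26 x 0.5 = 73 degrees
Minute hand: 26 x 6 = 156 degrees
Difference: |73 - 156| = 83 degrees
The angle is 83 degrees

Final answer: 83 degrees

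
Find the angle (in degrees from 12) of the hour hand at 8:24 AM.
The hour hand moves 30 degrees per hour and 0.5 degrees per minute.
At 8:24: (8) x 30 + 24 x 0.5 = 240 + 12 = 252 degrees

Final answer: 252 degrees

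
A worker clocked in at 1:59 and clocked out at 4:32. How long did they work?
From 1:59 to 4:32:
(4 x 60 + 32) - (1 x 60 + 59) = 272 - 119 = 153 minutes
= 2 hours and 33 minutes

Final answer: 2 hours and 33 minutes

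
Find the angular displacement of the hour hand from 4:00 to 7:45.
The hour hand moves 0.5 degrees per minute.
Time elapsed: 7:45 - 4:00 = 225 minutes
Angular displacement: 225 x 0.5 = 112.5 degrees

Final answer: 112.5 degrees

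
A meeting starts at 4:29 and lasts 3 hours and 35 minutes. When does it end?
Starting time: 4:29
Adding 35 minutes to 29 minutes: 29 + 35 = 64 minutes = 1 hour and 4 minutes
Adding 3 hours: 4 + 3 + 1 (carry) = 8
Final time: 8:04

Final answer: 8:04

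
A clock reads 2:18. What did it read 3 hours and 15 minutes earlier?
Starting time: 2:18 = 138 total minutes past 12:00
Subtracting: 3 hours and 15 minutes = 195 minutes
138 - 195 = -57 (negative, add 12 hours = 720) = 663 minutes
= 11 hours and 3 minutes past 12:00 = 11:03

Final answer: 11:03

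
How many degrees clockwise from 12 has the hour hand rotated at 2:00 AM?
The hour hand moves 30 degrees per hour and 0.5 degrees per minute.
At 2:00: (2) x 30 + 0 x 0.5 = 60 + 0 = 60 degrees

Final answer: 60 degrees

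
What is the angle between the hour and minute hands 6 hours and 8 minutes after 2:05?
First find the time 6 hours and 8 minutes after 2:05.
Total minutes: 2 x 60 + 5 + 6 x 60 + 8 = 493.
493 mod 720 = 493 minutes = 8:13.
Now compute the angle at 8:13:
Hour hand: 8 x 30 + 13 x 0.5 = 246.5 degrees
Minute hand: 13 x 6 = 78 degrees
Difference: |246.5 - 78| = 168.5 degrees
The angle is 168.5 degrees

Final answer: 168.5 degrees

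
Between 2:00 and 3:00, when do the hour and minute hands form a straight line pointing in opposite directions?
For hands to be 180 degrees apart: |30H - 5.5t| = 180
With H = 2: t = (30 x 2 + 180)/5.5 = 43.64 or t = (30 x 2 - 180)/5.5 = -21.82
First valid solution (0 < t < 60): t = 43.64 minutes
The hands are opposite at 43.64 minutes past 2:00.

Final answer: 43.64 minutes past 2:00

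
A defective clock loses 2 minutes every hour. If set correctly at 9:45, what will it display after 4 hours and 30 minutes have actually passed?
For every 60 true minutes, the faulty clock advances 60 - 2 = 58 minutes.
True elapsed: 4 hours and 30 minutes = 270 minutes.
Faulty clock advances: 270 x 58/60 = 261 minutes (drift: 9 minutes behind).
Shown time: 9:45 + 261 minutes = 2:06.

Final answer: 2:06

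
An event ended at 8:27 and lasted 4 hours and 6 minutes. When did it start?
Starting time: 8:27 = 507 total minutes past 12:00
Subtracting: 4 hours and 6 minutes = 246 minutes
507 - 246 = 261 minutes
= 4 hours and 21 minutes past 12:00 = 4:21

Final answer: 4:21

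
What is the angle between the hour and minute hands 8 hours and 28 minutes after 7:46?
First find the time 8 hours and 28 minutes after 7:46.
Total minutes: 7 x 60 + 46 + 8 x 60 + 28 = 974.
974 mod 720 = 254 minutes = 4:14.
Now compute the angle at 4:14:
Hour hand: 4 x 30 + 14 x 0.5 = 127 degrees
Minute hand: 14 x 6 = 84 degrees
Difference: |127 - 84| = 43 degrees
The angle is 43 degrees

Final answer: 43 degrees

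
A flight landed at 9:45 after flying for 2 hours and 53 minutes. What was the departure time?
Starting time: 9:45 = 585 total minutes past 12:00
Subtracting: 2 hours and 53 minutes = 173 minutes
585 - 173 = 412 minutes
= 6 hours and 52 minutes past 12:00 = 6:52

Final answer: 6:52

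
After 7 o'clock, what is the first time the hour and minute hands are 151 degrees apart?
At t minutes past 7:00, the hour hand is at 30 x 7 + 0.5t degrees and the minute hand is at 6t degrees.
The smaller angle between them is 151 degrees when |30H - 5.5t| = 151 or |30H - 5.5t| = 209.
With H = 7, solve 30 x 7 - 5.5t = +/- target for each target:
  t = (30 x 7 - 151) / 5.5 = 10.73
  t = (30 x 7 + 151) / 5.5 = 65.64 (outside (0, 60))
  t = (30 x 7 - 209) / 5.5 = 0.18
  t = (30 x 7 + 209) / 5.5 = 76.18 (outside (0, 60))
Valid solutions in (0, 60): {0.18, 10.73} minutes.
The first occurrence is t = 0.18 minutes.
The hands form a 151-degree angle at 0.18 minutes past 7:00.

Final answer: 0.18 minutes past 7:00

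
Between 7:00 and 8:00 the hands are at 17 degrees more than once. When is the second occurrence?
At t minutes past 7:00, the hour hand is at 30 x 7 + 0.5t degrees and the minute hand is at 6t degrees.
The smaller angle between them is 17 degrees when |30H - 5.5t| = 17 or |30H - 5.5t| = 343.
With H = 7, solve 30 x 7 - 5.5t = +/- target for each target:
  t = (30 x 7 - 17) / 5.5 = 35.09
  t = (30 x 7 + 17) / 5.5 = 41.27
  t = (30 x 7 - 343) / 5.5 = -24.18 (outside (0, 60))
  t = (30 x 7 + 343) / 5.5 = 100.55 (outside (0, 60))
Valid solutions in (0, 60): {35.09, 41.27} minutes.
The second occurrence is t = 41.27 minutes.
The hands form a 17-degree angle at 41.27 minutes past 7:00.

Final answer: 41.27 minutes past 7:00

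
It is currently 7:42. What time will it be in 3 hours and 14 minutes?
Starting time: 7:42
Adding 14 minutes to 42 minutes: 42 + 14 = 56 minutes
Adding 3 hours: 7 + 3 = 10
Final time: 10:56

Final answer: 10:56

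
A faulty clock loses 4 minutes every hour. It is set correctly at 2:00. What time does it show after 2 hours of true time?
For every 60 true minutes, the faulty clock advances 60 - 4 = 56 minutes.
True elapsed: 2 hours = 120 minutes.
Faulty clock advances: 120 x 56/60 = 112 minutes (drift: 8 minutes behind).
Shown time: 2:00 + 112 minutes = 3:52.

Final answer: 3:52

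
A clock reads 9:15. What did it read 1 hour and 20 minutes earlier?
Starting time: 9:15 = 555 total minutes past 12:00
Subtracting: 1 hour and 20 minutes = 80 minutes
555 - 80 = 475 minutes
= 7 hours and 55 minutes past 12:00 = 7:55

Final answer: 7:55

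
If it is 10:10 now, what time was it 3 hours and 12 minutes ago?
Starting time: 10:10 = 610 total minutes past 12:00
Subtracting: 3 hours and 12 minutes = 192 minutes
610 - 192 = 418 minutes
= 6 hours and 58 minutes past 12:00 = 6:58

Final answer: 6:58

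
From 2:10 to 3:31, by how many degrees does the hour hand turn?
The hour hand moves 0.5 degrees per minute.
Time elapsed: 3:31 - 2:10 = 81 minutes
Angular displacement: 81 x 0.5 = 40.5 degrees

Final answer: 40.5 degrees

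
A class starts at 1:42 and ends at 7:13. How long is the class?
From 1:42 to 7:13:
(7 x 60 + 13) - (1 x 60 + 42) = 433 - 102 = 331 minutes
= 5 hours and 31 minutes

Final answer: 5 hours and 31 minutes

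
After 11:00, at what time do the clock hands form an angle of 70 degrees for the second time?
At t minutes past 11:00, the hour hand is at 30 x 11 + 0.5t degrees and the minute hand is at 6t degrees.
The smaller angle between them is 70 degrees when |30H - 5.5t| = 70 or |30H - 5.5t| = 290.
With H = 11, solve 30 x 11 - 5.5t = +/- target for each target:
  t = (30 x 11 - 70) / 5.5 = 47.27
  t = (30 x 11 + 70) / 5.5 = 72.73 (outside (0, 60))
  t = (30 x 11 - 290) / 5.5 = 7.27
  t = (30 x 11 + 290) / 5.5 = 112.73 (outside (0, 60))
Valid solutions in (0, 60): {7.27, 47.27} minutes.
The second occurrence is t = 47.27 minutes.
The hands form a 70-degree angle at 47.27 minutes past 11:00.

Final answer: 47.27 minutes past 11:00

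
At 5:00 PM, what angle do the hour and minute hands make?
Hour hand position: 5 x 30 + 0 x 0.5 = 150 degrees
Minute hand position: 0 x 6 = 0 degrees
Difference: |150 - 0| = 150 degrees
The angle between the hands is 150 degrees

Final answer: 150 degrees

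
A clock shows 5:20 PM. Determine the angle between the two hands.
Hour hand position: 5 x 30 + 20 x 0.5 = 160 degrees
Minute hand position: 20 x 6 = 120 degrees
Difference: |160 - 120| = 40 degrees
The angle between the hands is 40 degrees

Final answer: 40 degrees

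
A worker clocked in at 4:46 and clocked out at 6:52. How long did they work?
From 4:46 to 6:52:
(6 x 60 + 52) - (4 x 60 + 46) = 412 - 286 = 126 minutes
= 2 hours and 6 minutes

Final answer: 2 hours and 6 minutes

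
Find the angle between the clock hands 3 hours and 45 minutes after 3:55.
First find the time 3 hours and 45 minutes after 3:55.
Total minutes: 3 x 60 + 55 + 3 x 60 + 45 = 460.
460 mod 720 = 460 minutes = 7:40.
Now compute the angle at 7:40:
Hour hand: 7 x 30 + 40 x 0.5 = 230 degrees
Minute hand: 40 x 6 = 240 degrees
Difference: |230 - 240| = 10 degrees
The angle is 10 degrees

Final answer: 10 degrees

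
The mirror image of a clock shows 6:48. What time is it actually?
Reflection across the vertical (12-6) axis maps a hand at angle A degrees to (360 - A) degrees, which sends a reading of T minutes past 12:00 to (720 - T) minutes past 12:00.
Mirror reads 6:48 = 408 minutes past 12:00.
Actual time: (720 - 408) mod 720 = 312 minutes = 5:12.

Final answer: 5:12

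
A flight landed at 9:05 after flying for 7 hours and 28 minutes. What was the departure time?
Starting time: 9:05 = 545 total minutes past 12:00
Subtracting: 7 hours and 28 minutes = 448 minutes
545 - 448 = 97 minutes
= 1 hour and 37 minutes past 12:00 = 1:37

Final answer: 1:37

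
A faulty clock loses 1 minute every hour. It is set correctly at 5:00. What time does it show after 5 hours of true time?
For every 60 true minutes, the faulty clock advances 60 - 1 = 59 minutes.
True elapsed: 5 hours = 300 minutes.
Faulty clock advances: 300 x 59/60 = 295 minutes (drift: 5 minutes behind).
Shown time: 5:00 + 295 minutes = 9:55.

Final answer: 9:55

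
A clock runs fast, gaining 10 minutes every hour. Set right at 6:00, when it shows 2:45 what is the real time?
For every 60 true minutes, the faulty clock advances 70 minutes, so 1 faulty-clock minute corresponds to 60/70 true minutes.
From 6:00 to 2:45 on the faulty dial is 525 minutes.
True elapsed: 525 x 60/70 = 450 minutes = 7 hours and 30 minutes.
True time: 6:00 + 7 hours and 30 minutes = 1:30.

Final answer: 1:30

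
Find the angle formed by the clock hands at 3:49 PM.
Hour hand position: 3 x 30 + 49 x 0.5 = 114.5 degrees
Minute hand position: 49 x 6 = 294 degrees
Difference: |114.5 - 294| = 179.5 degrees
The angle between the hands is 179.5 degrees

Final answer: 179.5 degrees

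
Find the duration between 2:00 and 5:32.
From 2:00 to 5:32:
(5 x 60 + 32) - (2 x 60 + 0) = 332 - 120 = 212 minutes
= 3 hours and 32 minutes

Final answer: 3 hours and 32 minutes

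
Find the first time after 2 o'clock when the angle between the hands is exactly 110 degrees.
At t minutes past 2:00, the hour hand is at 30 x 2 + 0.5t degrees and the minute hand is at 6t degrees.
The smaller angle between them is 110 degrees when |30H - 5.5t| = 110 or |30H - 5.5t| = 250.
With H = 2, solve 30 x 2 - 5.5t = +/- target for each target:
  t = (30 x 2 - 110) / 5.5 = -9.09 (outside (0, 60))
  t = (30 x 2 + 110) / 5.5 = 30.91
  t = (30 x 2 - 250) / 5.5 = -34.55 (outside (0, 60))
  t = (30 x 2 + 250) / 5.5 = 56.36
Valid solutions in (0, 60): {30.91, 56.36} minutes.
The first occurrence is t = 30.91 minutes.
The hands form a 110-degree angle at 30.91 minutes past 2:00.

Final answer: 30.91 minutes past 2:00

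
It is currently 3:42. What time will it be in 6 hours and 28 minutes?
Starting time: 3:42
Adding 28 minutes to 42 minutes: 42 + 28 = 70 minutes = 1 hour and 10 minutes
Adding 6 hours: 3 + 6 + 1 (carry) = 10
Final time: 10:10

Final answer: 10:10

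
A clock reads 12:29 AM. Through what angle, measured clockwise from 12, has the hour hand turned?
The hour hand moves 30 degrees per hour and 0.5 degrees per minute.
At 12:29: (0) x 30 + 29 x 0.5 = 0 + 14.5 = 14.5 degrees

Final answer: 14.5 degrees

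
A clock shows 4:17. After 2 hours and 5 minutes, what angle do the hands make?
First find the time 2 hours and 5 minutes after 4:17.
Total minutes: 4 x 60 + 17 + 2 x 60 + 5 = 382.
382 mod 720 = 382 minutes = 6:22.
Now compute the angle at 6:22:
Hour hand: 6 x 30 + 22 x 0.5 = 191 degrees
Minute hand: 22 x 6 = 132 degrees
Difference: |191 - 132| = 59 degrees
The angle is 59 degrees

Final answer: 59 degrees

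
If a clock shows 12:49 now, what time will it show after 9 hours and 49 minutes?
Starting time: 12:49
Adding 49 minutes to 49 minutes: 49 + 49 = 98 minutes = 1 hour and 38 minutes
Adding 9 hours: 12 + 9 + 1 (carry) = 22 - 12 = 10
Final time: 10:38

Final answer: 10:38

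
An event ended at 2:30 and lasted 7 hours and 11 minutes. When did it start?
Starting time: 2:30 = 150 total minutes past 12:00
Subtracting: 7 hours and 11 minutes = 431 minutes
150 - 431 = -281 (negative, add 12 hours = 720) = 439 minutes
= 7 hours and 19 minutes past 12:00 = 7:19

Final answer: 7:19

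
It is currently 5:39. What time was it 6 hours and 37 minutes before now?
Starting time: 5:39 = 339 total minutes past 12:00
Subtracting: 6 hours and 37 minutes = 397 minutes
339 - 397 = -58 (negative, add 12 hours = 720) = 662 minutes
= 11 hours and 2 minutes past 12:00 = 11:02

Final answer: 11:02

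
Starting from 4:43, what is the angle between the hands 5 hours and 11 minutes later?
First find the time 5 hours and 11 minutes after 4:43.
Total minutes: 4 x 60 + 43 + 5 x 60 + 11 = 594.
594 mod 720 = 594 minutes = 9:54.
Now compute the angle at 9:54:
Hour hand: 9 x 30 + 54 x 0.5 = 297 degrees
Minute hand: 54 x 6 = 324 degrees
Difference: |297 - 324| = 27 degrees
The angle is 27 degrees

Final answer: 27 degrees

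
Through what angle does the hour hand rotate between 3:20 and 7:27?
The hour hand moves 0.5 degrees per minute.
Time elapsed: 7:27 - 3:20 = 247 minutes
Angular displacement: 247 x 0.5 = 123.5 degrees

Final answer: 123.5 degrees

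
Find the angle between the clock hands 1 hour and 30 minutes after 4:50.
First find the time 1 hour and 30 minutes after 4:50.
Total minutes: 4 x 60 + 50 + 1 x 60 + 30 = 380.
380 mod 720 = 380 minutes = 6:20.
Now compute the angle at 6:20:
Hour hand: 6 x 30 + 20 x 0.5 = 190 degrees
Minute hand: 20 x 6 = 120 degrees
Difference: |190 - 120| = 70 degrees
The angle is 70 degrees

Final answer: 70 degrees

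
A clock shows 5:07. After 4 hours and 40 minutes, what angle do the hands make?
First find the time 4 hours and 40 minutes after 5:07.
Total minutes: 5 x 60 + 7 + 4 x 60 + 40 = 587.
587 mod 720 = 587 minutes = 9:47.
Now compute the angle at 9:47:
Hour hand: 9 x 30 + 47 x 0.5 = 293.5 degrees
Minute hand: 47 x 6 = 282 degrees
Difference: |293.5 - 282| = 11.5 degrees
The angle is 11.5 degrees

Final answer: 11.5 degrees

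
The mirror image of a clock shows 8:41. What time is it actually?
Reflection across the vertical (12-6) axis maps a hand at angle A degrees to (360 - A) degrees, which sends a reading of T minutes past 12:00 to (720 - T) minutes past 12:00.
Mirror reads 8:41 = 521 minutes past 12:00.
Actual time: (720 - 521) mod 720 = 199 minutes = 3:19.

Final answer: 3:19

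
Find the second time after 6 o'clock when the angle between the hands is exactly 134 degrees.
At t minutes past 6:00, the hour hand is at 30 x 6 + 0.5t degrees and the minute hand is at 6t degrees.
The smaller angle between them is 134 degrees when |30H - 5.5t| = 134 or |30H - 5.5t| = 226.
With H = 6, solve 30 x 6 - 5.5t = +/- target for each target:
  t = (30 x 6 - 134) / 5.5 = 8.36
  t = (30 x 6 + 134) / 5.5 = 57.09
  t = (30 x 6 - 226) / 5.5 = -8.36 (outside (0, 60))
  t = (30 x 6 + 226) / 5.5 = 73.82 (outside (0, 60))
Valid solutions in (0, 60): {8.36, 57.09} minutes.
The second occurrence is t = 57.09 minutes.
The hands form a 134-degree angle at 57.09 minutes past 6:00.

Final answer: 57.09 minutes past 6:00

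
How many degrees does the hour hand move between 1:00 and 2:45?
The hour hand moves 0.5 degrees per minute.
Time elapsed: 2:45 - 1:00 = 105 minutes
Angular displacement: 105 x 0.5 = 52.5 degrees

Final answer: 52.5 degrees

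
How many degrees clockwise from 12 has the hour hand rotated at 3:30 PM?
The hour hand moves 30 degrees per hour and 0.5 degrees per minute.
At 3:30: (3) x 30 + 30 x 0.5 = 90 + 15 = 105 degrees

Final answer: 105 degrees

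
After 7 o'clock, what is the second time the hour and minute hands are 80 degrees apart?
At t minutes past 7:00, the hour hand is at 30 x 7 + 0.5t degrees and the minute hand is at 6t degrees.
The smaller angle between them is 80 degrees when |30H - 5.5t| = 80 or |30H - 5.5t| = 280.
With H = 7, solve 30 x 7 - 5.5t = +/- target for each target:
  t = (30 x 7 - 80) / 5.5 = 23.64
  t = (30 x 7 + 80) / 5.5 = 52.73
  t = (30 x 7 - 280) / 5.5 = -12.73 (outside (0, 60))
  t = (30 x 7 + 280) / 5.5 = 89.09 (outside (0, 60))
Valid solutions in (0, 60): {23.64, 52.73} minutes.
The second occurrence is t = 52.73 minutes.
The hands form a 80-degree angle at 52.73 minutes past 7:00.

Final answer: 52.73 minutes past 7:00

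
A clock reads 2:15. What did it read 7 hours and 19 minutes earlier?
Starting time: 2:15 = 135 total minutes past 12:00
Subtracting: 7 hours and 19 minutes = 439 minutes
135 - 439 = -304 (negative, add 12 hours = 720) = 416 minutes
= 6 hours and 56 minutes past 12:00 = 6:56

Final answer: 6:56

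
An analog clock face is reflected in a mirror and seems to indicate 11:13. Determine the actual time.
Reflection across the vertical (12-6) axis maps a hand at angle A degrees to (360 - A) degrees, which sends a reading of T minutes past 12:00 to (720 - T) minutes past 12:00.
Mirror reads 11:13 = 673 minutes past 12:00.
Actual time: (720 - 673) mod 720 = 47 minutes = 12:47.

Final answer: 12:47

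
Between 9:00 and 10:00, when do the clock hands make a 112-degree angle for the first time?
At t minutes past 9:00, the hour hand is at 30 x 9 + 0.5t degrees and the minute hand is at 6t degrees.
The smaller angle between them is 112 degrees when |30H - 5.5t| = 112 or |30H - 5.5t| = 248.
With H = 9, solve 30 x 9 - 5.5t = +/- target for each target:
  t = (30 x 9 - 112) / 5.5 = 28.73
  t = (30 x 9 + 112) / 5.5 = 69.45 (outside (0, 60))
  t = (30 x 9 - 248) / 5.5 = 4
  t = (30 x 9 + 248) / 5.5 = 94.18 (outside (0, 60))
Valid solutions in (0, 60): {4, 28.73} minutes.
The first occurrence is t = 4 minutes.
The hands form a 112-degree angle at 4 minutes past 9:00.

Final answer: 4 minutes past 9:00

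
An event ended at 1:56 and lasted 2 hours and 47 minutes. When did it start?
Starting time: 1:56 = 116 total minutes past 12:00
Subtracting: 2 hours and 47 minutes = 167 minutes
116 - 167 = -51 (negative, add 12 hours = 720) = 669 minutes
= 11 hours and 9 minutes past 12:00 = 11:09

Final answer: 11:09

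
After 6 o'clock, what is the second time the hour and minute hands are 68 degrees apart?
At t minutes past 6:00, the hour hand is at 30 x 6 + 0.5t degrees and the minute hand is at 6t degrees.
The smaller angle between them is 68 degrees when |30H - 5.5t| = 68 or |30H - 5.5t| = 292.
With H = 6, solve 30 x 6 - 5.5t = +/- target for each target:
  t = (30 x 6 - 68) / 5.5 = 20.36
  t = (30 x 6 + 68) / 5.5 = 45.09
  t = (30 x 6 - 292) / 5.5 = -20.36 (outside (0, 60))
  t = (30 x 6 + 292) / 5.5 = 85.82 (outside (0, 60))
Valid solutions in (0, 60): {20.36, 45.09} minutes.
The second occurrence is t = 45.09 minutes.
The hands form a 68-degree angle at 45.09 minutes past 6:00.

Final answer: 45.09 minutes past 6:00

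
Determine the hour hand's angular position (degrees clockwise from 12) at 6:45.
The hour hand moves 30 degrees per hour and 0.5 degrees per minute.
At 6:45: (6) x 30 + 45 x 0.5 = 180 + 22.5 = 202.5 degrees

Final answer: 202.5 degrees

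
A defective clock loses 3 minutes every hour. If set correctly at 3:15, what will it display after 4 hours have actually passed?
For every 60 true minutes, the faulty clock advances 60 - 3 = 57 minutes.
True elapsed: 4 hours = 240 minutes.
Faulty clock advances: 240 x 57/60 = 228 minutes (drift: 12 minutes behind).
Shown time: 3:15 + 228 minutes = 7:03.

Final answer: 7:03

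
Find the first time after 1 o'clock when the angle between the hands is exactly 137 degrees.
At t minutes past 1:00, the hour hand is at 30 x 1 + 0.5t degrees and the minute hand is at 6t degrees.
The smaller angle between them is 137 degrees when |30H - 5.5t| = 137 or |30H - 5.5t| = 223.
With H = 1, solve 30 x 1 - 5.5t = +/- target for each target:
  t = (30 x 1 - 137) / 5.5 = -19.45 (outside (0, 60))
  t = (30 x 1 + 137) / 5.5 = 30.36
  t = (30 x 1 - 223) / 5.5 = -35.09 (outside (0, 60))
  t = (30 x 1 + 223) / 5.5 = 46
Valid solutions in (0, 60): {30.36, 46} minutes.
The first occurrence is t = 30.36 minutes.
The hands form a 137-degree angle at 30.36 minutes past 1:00.

Final answer: 30.36 minutes past 1:00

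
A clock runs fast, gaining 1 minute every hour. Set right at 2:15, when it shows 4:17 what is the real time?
For every 60 true minutes, the faulty clock advances 61 minutes, so 1 faulty-clock minute corresponds to 60/61 true minutes.
From 2:15 to 4:17 on the faulty dial is 122 minutes.
True elapsed: 122 x 60/61 = 120 minutes = 2 hours.
True time: 2:15 + 2 hours = 4:15.

Final answer: 4:15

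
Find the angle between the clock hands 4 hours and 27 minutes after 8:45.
First find the time 4 hours and 27 minutes after 8:45.
Total minutes: 8 x 60 + 45 + 4 x 60 + 27 = 792.
792 mod 720 = 72 minutes = 1:12.
Now compute the angle at 1:12:
Hour hand: 1 x 30 + 12 x 0.5 = 36 degrees
Minute hand: 12 x 6 = 72 degrees
Difference: |36 - 72| = 36 degrees
The angle is 36 degrees

Final answer: 36 degrees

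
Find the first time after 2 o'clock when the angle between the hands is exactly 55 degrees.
At t minutes past 2:00, the hour hand is at 30 x 2 + 0.5t degrees and the minute hand is at 6t degrees.
The smaller angle between them is 55 degrees when |30H - 5.5t| = 55 or |30H - 5.5t| = 305.
With H = 2, solve 30 x 2 - 5.5t = +/- target for each target:
  t = (30 x 2 - 55) / 5.5 = 0.91
  t = (30 x 2 + 55) / 5.5 = 20.91
  t = (30 x 2 - 305) / 5.5 = -44.55 (outside (0, 60))
  t = (30 x 2 + 305) / 5.5 = 66.36 (outside (0, 60))
Valid solutions in (0, 60): {0.91, 20.91} minutes.
The first occurrence is t = 0.91 minutes.
The hands form a 55-degree angle at 0.91 minutes past 2:00.

Final answer: 0.91 minutes past 2:00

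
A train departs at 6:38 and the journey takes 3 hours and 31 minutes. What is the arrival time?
Starting time: 6:38
Adding 31 minutes to 38 minutes: 38 + 31 = 69 minutes = 1 hour and 9 minutes
Adding 3 hours: 6 + 3 + 1 (carry) = 10
Final time: 10:09

Final answer: 10:09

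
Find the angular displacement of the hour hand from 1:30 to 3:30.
The hour hand moves 0.5 degrees per minute.
Time elapsed: 3:30 - 1:30 = 120 minutes
Angular displacement: 120 x 0.5 = 60 degrees

Final answer: 60 degrees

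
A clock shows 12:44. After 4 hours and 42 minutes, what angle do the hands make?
First find the time 4 hours and 42 minutes after 12:44.
Total minutes: 12 x 60 + 44 + 4 x 60 + 42 = 1046.
1046 mod 720 = 326 minutes = 5:26.
Now compute the angle at 5:26:
Hour hand: 5 x 30 + 26 x 0.5 = 163 degrees
Minute hand: 26 x 6 = 156 degrees
Difference: |163 - 156| = 7 degrees
The angle is 7 degrees

Final answer: 7 degrees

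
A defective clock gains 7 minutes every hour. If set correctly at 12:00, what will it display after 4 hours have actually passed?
For every 60 true minutes, the faulty clock advances 60 + 7 = 67 minutes.
True elapsed: 4 hours = 240 minutes.
Faulty clock advances: 240 x 67/60 = 268 minutes (drift: 28 minutes ahead).
Shown time: 12:00 + 268 minutes = 4:28.

Final answer: 4:28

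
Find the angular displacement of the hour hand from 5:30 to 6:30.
The hour hand moves 0.5 degrees per minute.
Time elapsed: 6:30 - 5:30 = 60 minutes
Angular displacement: 60 x 0.5 = 30 degrees

Final answer: 30 degrees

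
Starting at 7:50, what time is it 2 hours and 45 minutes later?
Starting time: 7:50
Adding 45 minutes to 50 minutes: 50 + 45 = 95 minutes = 1 hour and 35 minutes
Adding 2 hours: 7 + 2 + 1 (carry) = 10
Final time: 10:35

Final answer: 10:35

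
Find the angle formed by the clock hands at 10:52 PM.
Hour hand position: 10 x 30 + 52 x 0.5 = 326 degrees
Minute hand position: 52 x 6 = 312 degrees
Difference: |326 - 312| = 14 degrees
The angle between the hands is 14 degrees

Final answer: 14 degrees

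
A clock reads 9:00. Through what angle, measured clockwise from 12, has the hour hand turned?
The hour hand moves 30 degrees per hour and 0.5 degrees per minute.
At 9:00: (9) x 30 + 0 x 0.5 = 270 + 0 = 270 degrees

Final answer: 270 degrees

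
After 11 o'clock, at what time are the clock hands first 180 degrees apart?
For hands to be 180 degrees apart: |30H - 5.5t| = 180
With H = 11: t = (30 x 11 + 180)/5.5 = 92.73 or t = (30 x 11 - 180)/5.5 = 27.27
First valid solution (0 < t < 60): t = 27.27 minutes
The hands are opposite at 27.27 minutes past 11:00.

Final answer: 27.27 minutes past 11:00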